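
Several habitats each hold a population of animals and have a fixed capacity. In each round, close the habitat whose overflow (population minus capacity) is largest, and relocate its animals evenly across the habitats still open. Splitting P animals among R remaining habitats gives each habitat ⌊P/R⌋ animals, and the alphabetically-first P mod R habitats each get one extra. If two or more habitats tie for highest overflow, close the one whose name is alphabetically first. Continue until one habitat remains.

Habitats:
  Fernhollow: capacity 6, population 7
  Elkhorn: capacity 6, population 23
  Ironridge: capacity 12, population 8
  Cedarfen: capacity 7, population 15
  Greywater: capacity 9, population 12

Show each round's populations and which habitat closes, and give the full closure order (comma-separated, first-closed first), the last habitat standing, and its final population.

Closure order: Elkhorn, Cedarfen, Greywater, Fernhollow
Last habitat: Ironridge with 65 animals

Round 1: Cedarfen=15 Elkhorn=23 Fernhollow=7 Greywater=12 Ironridge=8 → close Elkhorn (overflow 17)
  23÷4 = 5 each, +1 to first 3
Round 2: Cedarfen=21 Fernhollow=13 Greywater=18 Ironridge=13 → close Cedarfen (overflow 14)
  21÷3 = 7 each, +1 to first 0
Round 3: Fernhollow=20 Greywater=25 Ironridge=20 → close Greywater (overflow 16)
  25÷2 = 12 each, +1 to first 1
Round 4: Fernhollow=33 Ironridge=32 → close Fernhollow (overflow 27)
  33÷1 = 33 each, +1 to first 0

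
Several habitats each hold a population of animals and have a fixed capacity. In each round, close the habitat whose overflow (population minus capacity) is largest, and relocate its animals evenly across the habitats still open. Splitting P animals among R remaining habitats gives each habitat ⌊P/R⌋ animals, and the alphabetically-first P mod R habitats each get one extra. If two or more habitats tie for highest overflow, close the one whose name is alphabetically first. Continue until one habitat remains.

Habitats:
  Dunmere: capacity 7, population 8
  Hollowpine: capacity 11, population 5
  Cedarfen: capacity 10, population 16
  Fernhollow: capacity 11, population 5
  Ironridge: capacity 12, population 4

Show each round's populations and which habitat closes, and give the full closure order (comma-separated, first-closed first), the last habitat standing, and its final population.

Closure order: Cedarfen, Dunmere, Fernhollow, Hollowpine
Last habitat: Ironridge with 38 animals

Round 1: Cedarfen=16 Dunmere=8 Fernhollow=5 Hollowpine=5 Ironridge=4 → close Cedarfen (overflow 6)
  16÷4 = 4 each, +1 to first 0
Round 2: Dunmere=12 Fernhollow=9 Hollowpine=9 Ironridge=8 → close Dunmere (overflow 5)
  12÷3 = 4 each, +1 to first 0
Round 3: Fernhollow=13 Hollowpine=13 Ironridge=12 → close Fernhollow (overflow 2)
  13÷2 = 6 each, +1 to first 1
Round 4: Hollowpine=20 Ironridge=18 → close Hollowpine (overflow 9)
  20÷1 = 20 each, +1 to first 0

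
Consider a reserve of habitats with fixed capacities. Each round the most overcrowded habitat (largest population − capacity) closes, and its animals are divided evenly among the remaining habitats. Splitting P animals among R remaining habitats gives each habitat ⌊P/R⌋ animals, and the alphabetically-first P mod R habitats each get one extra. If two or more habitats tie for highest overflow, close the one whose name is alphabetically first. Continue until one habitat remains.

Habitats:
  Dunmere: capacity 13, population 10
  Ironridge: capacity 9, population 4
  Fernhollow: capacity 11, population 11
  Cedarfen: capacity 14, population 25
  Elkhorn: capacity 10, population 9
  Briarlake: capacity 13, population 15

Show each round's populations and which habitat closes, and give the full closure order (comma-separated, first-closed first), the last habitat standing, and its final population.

Closure order: Cedarfen, Briarlake, Fernhollow, Elkhorn, Dunmere
Last habitat: Ironridge with 74 animals

Round 1: Briarlake=15 Cedarfen=25 Dunmere=10 Elkhorn=9 Fernhollow=11 Ironridge=4 → close Cedarfen (overflow 11)
  25÷5 = 5 each, +1 to first 0
Round 2: Briarlake=20 Dunmere=15 Elkhorn=14 Fernhollow=16 Ironridge=9 → close Briarlake (overflow 7)
  20÷4 = 5 each, +1 to first 0
Round 3: Dunmere=20 Elkhorn=19 Fernhollow=21 Ironridge=14 → close Fernhollow (overflow 10)
  21÷3 = 7 each, +1 to first 0
Round 4: Dunmere=27 Elkhorn=26 Ironridge=21 → close Elkhorn (overflow 16)
  26÷2 = 13 each, +1 to first 0
Round 5: Dunmere=40 Ironridge=34 → close Dunmere (overflow 27)
  40÷1 = 40 each, +1 to first 0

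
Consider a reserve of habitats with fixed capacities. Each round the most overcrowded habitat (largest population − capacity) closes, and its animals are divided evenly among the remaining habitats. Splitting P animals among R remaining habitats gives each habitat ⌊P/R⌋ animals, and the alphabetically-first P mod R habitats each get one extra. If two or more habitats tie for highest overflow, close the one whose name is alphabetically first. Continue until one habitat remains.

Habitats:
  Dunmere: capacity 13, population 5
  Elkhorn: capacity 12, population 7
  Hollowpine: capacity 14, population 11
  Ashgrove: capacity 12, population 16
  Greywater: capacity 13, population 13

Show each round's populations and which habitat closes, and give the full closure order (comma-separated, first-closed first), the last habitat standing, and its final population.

Round 1: Ashgrove=16 Dunmere=5 Elkhorn=7 Greywater=13 Hollowpine=11 → close Ashgrove (overflow 4)
  16÷4 = 4 each, +1 to first 0
Round 2: Dunmere=9 Elkhorn=11 Greywater=17 Hollowpine=15 → close Greywater (overflow 4)
  17÷3 = 5 each, +1 to first 2
Round 3: Dunmere=15 Elkhorn=17 Hollowpine=20 → close Hollowpine (overflow 6)
  20÷2 = 10 each, +1 to first 0
Round 4: Dunmere=25 Elkhorn=27 → close Elkhorn (overflow 15)
  27÷1 = 27 each, +1 to first 0

Closure order: Ashgrove, Greywater, Hollowpine, Elkhorn
Last habitat: Dunmere with 52 animals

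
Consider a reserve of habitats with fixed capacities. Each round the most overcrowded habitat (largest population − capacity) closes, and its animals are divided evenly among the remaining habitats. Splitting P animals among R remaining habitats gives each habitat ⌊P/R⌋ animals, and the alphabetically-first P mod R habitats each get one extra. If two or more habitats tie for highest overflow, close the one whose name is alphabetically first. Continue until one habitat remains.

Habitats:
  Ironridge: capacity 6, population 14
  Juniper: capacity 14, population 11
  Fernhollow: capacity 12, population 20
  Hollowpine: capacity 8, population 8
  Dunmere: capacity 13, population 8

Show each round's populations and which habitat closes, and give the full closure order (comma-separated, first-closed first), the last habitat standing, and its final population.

Closure order: Fernhollow, Ironridge, Hollowpine, Dunmere
Last habitat: Juniper with 61 animals

Round 1: Dunmere=8 Fernhollow=20 Hollowpine=8 Ironridge=14 Juniper=11 → close Fernhollow (overflow 8)
  20÷4 = 5 each, +1 to first 0
Round 2: Dunmere=13 Hollowpine=13 Ironridge=19 Juniper=16 → close Ironridge (overflow 13)
  19÷3 = 6 each, +1 to first 1
Round 3: Dunmere=20 Hollowpine=19 Juniper=22 → close Hollowpine (overflow 11)
  19÷2 = 9 each, +1 to first 1
Round 4: Dunmere=30 Juniper=31 → close Dunmere (overflow 17)
  30÷1 = 30 each, +1 to first 0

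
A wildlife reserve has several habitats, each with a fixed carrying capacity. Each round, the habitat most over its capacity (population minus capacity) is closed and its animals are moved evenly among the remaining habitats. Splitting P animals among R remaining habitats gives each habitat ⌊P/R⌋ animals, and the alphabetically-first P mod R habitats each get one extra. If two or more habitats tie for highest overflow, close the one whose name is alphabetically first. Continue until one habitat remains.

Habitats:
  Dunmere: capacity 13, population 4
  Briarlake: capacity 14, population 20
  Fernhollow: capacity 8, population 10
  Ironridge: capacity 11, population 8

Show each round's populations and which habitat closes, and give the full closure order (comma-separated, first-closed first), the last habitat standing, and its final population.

Round 1: Briarlake=20 Dunmere=4 Fernhollow=10 Ironridge=8 → close Briarlake (overflow 6)
  20÷3 = 6 each, +1 to first 2
Round 2: Dunmere=11 Fernhollow=17 Ironridge=14 → close Fernhollow (overflow 9)
  17÷2 = 8 each, +1 to first 1
Round 3: Dunmere=20 Ironridge=22 → close Ironridge (overflow 11)
  22÷1 = 22 each, +1 to first 0

Closure order: Briarlake, Fernhollow, Ironridge
Last habitat: Dunmere with 42 animals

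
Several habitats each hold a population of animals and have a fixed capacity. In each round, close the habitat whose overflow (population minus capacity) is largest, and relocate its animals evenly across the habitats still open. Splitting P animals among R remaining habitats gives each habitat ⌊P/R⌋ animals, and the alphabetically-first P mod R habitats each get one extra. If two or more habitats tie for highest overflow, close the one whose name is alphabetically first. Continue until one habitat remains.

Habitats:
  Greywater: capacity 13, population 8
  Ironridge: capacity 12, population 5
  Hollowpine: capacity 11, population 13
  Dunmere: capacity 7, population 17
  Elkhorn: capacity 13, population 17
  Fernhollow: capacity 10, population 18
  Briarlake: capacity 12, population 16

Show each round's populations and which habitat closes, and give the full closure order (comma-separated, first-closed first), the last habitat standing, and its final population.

Round 1: Briarlake=16 Dunmere=17 Elkhorn=17 Fernhollow=18 Greywater=8 Hollowpine=13 Ironridge=5 → close Dunmere (overflow 10)
  17÷6 = 2 each, +1 to first 5
Round 2: Briarlake=19 Elkhorn=20 Fernhollow=21 Greywater=11 Hollowpine=16 Ironridge=7 → close Fernhollow (overflow 11)
  21÷5 = 4 each, +1 to first 1
Round 3: Briarlake=24 Elkhorn=24 Greywater=15 Hollowpine=20 Ironridge=11 → close Briarlake (overflow 12)
  24÷4 = 6 each, +1 to first 0
Round 4: Elkhorn=30 Greywater=21 Hollowpine=26 Ironridge=17 → close Elkhorn (overflow 17)
  30÷3 = 10 each, +1 to first 0
Round 5: Greywater=31 Hollowpine=36 Ironridge=27 → close Hollowpine (overflow 25)
  36÷2 = 18 each, +1 to first 0
Round 6: Greywater=49 Ironridge=45 → close Greywater (overflow 36)
  49÷1 = 49 each, +1 to first 0

Closure order: Dunmere, Fernhollow, Briarlake, Elkhorn, Hollowpine, Greywater
Last habitat: Ironridge with 94 animals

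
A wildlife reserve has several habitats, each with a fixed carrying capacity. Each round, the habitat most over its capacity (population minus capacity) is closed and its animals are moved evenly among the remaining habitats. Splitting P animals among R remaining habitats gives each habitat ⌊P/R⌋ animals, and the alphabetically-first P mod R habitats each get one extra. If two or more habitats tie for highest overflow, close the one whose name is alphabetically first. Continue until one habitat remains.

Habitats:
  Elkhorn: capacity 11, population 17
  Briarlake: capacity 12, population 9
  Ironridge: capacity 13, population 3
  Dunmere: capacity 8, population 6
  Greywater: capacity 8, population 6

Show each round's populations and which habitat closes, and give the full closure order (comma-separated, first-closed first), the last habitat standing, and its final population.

Closure order: Elkhorn, Briarlake, Dunmere, Greywater
Last habitat: Ironridge with 41 animals

Round 1: Briarlake=9 Dunmere=6 Elkhorn=17 Greywater=6 Ironridge=3 → close Elkhorn (overflow 6)
  17÷4 = 4 each, +1 to first 1
Round 2: Briarlake=14 Dunmere=10 Greywater=10 Ironridge=7 → close Briarlake (overflow 2)
  14÷3 = 4 each, +1 to first 2
Round 3: Dunmere=15 Greywater=15 Ironridge=11 → close Dunmere (overflow 7)
  15÷2 = 7 each, +1 to first 1
Round 4: Greywater=23 Ironridge=18 → close Greywater (overflow 15)
  23÷1 = 23 each, +1 to first 0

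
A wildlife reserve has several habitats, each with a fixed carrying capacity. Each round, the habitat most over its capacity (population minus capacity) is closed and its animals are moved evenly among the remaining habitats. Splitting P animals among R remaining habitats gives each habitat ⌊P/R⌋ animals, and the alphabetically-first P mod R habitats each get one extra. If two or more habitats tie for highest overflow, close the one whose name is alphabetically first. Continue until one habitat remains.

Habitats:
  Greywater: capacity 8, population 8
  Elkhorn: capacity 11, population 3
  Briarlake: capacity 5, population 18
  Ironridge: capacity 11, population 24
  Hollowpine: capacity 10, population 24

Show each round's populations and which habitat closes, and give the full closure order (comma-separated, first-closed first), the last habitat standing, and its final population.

Closure order: Hollowpine, Briarlake, Ironridge, Greywater
Last habitat: Elkhorn with 77 animals

Round 1: Briarlake=18 Elkhorn=3 Greywater=8 Hollowpine=24 Ironridge=24 → close Hollowpine (overflow 14)
  24÷4 = 6 each, +1 to first 0
Round 2: Briarlake=24 Elkhorn=9 Greywater=14 Ironridge=30 → close Briarlake (overflow 19)
  24÷3 = 8 each, +1 to first 0
Round 3: Elkhorn=17 Greywater=22 Ironridge=38 → close Ironridge (overflow 27)
  38÷2 = 19 each, +1 to first 0
Round 4: Elkhorn=36 Greywater=41 → close Greywater (overflow 33)
  41÷1 = 41 each, +1 to first 0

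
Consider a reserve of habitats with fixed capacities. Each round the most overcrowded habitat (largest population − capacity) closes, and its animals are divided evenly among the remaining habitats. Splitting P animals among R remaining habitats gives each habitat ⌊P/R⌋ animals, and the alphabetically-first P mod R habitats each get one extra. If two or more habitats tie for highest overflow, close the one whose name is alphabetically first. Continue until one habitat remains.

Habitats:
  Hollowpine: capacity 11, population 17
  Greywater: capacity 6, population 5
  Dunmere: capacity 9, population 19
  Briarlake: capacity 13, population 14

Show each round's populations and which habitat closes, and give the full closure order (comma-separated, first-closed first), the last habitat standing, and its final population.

Closure order: Dunmere, Hollowpine, Briarlake
Last habitat: Greywater with 55 animals

Round 1: Briarlake=14 Dunmere=19 Greywater=5 Hollowpine=17 → close Dunmere (overflow 10)
  19÷3 = 6 each, +1 to first 1
Round 2: Briarlake=21 Greywater=11 Hollowpine=23 → close Hollowpine (overflow 12)
  23÷2 = 11 each, +1 to first 1
Round 3: Briarlake=33 Greywater=22 → close Briarlake (overflow 20)
  33÷1 = 33 each, +1 to first 0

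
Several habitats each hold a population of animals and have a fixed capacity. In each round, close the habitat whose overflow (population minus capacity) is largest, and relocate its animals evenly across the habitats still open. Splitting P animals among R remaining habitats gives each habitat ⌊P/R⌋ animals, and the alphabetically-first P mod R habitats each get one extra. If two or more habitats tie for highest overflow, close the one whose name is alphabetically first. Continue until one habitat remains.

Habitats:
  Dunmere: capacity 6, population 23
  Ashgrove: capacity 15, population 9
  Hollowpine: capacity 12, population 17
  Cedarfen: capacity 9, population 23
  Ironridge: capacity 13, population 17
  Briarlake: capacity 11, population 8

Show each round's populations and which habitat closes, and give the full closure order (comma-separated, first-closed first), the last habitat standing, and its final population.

Round 1: Ashgrove=9 Briarlake=8 Cedarfen=23 Dunmere=23 Hollowpine=17 Ironridge=17 → close Dunmere (overflow 17)
  23÷5 = 4 each, +1 to first 3
Round 2: Ashgrove=14 Briarlake=13 Cedarfen=28 Hollowpine=21 Ironridge=21 → close Cedarfen (overflow 19)
  28÷4 = 7 each, +1 to first 0
Round 3: Ashgrove=21 Briarlake=20 Hollowpine=28 Ironridge=28 → close Hollowpine (overflow 16)
  28÷3 = 9 each, +1 to first 1
Round 4: Ashgrove=31 Briarlake=29 Ironridge=37 → close Ironridge (overflow 24)
  37÷2 = 18 each, +1 to first 1
Round 5: Ashgrove=50 Briarlake=47 → close Briarlake (overflow 36)
  47÷1 = 47 each, +1 to first 0

Closure order: Dunmere, Cedarfen, Hollowpine, Ironridge, Briarlake
Last habitat: Ashgrove with 97 animals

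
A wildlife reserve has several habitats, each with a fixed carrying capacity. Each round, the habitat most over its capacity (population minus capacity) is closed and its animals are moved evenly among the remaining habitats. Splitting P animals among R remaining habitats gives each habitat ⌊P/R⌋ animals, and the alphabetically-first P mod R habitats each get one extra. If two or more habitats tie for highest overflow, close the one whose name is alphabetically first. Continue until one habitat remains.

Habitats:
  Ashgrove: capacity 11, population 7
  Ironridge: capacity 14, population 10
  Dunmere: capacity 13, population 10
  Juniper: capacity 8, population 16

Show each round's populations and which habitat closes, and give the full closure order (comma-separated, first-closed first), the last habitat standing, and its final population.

Closure order: Juniper, Ashgrove, Dunmere
Last habitat: Ironridge with 43 animals

Round 1: Ashgrove=7 Dunmere=10 Ironridge=10 Juniper=16 → close Juniper (overflow 8)
  16÷3 = 5 each, +1 to first 1
Round 2: Ashgrove=13 Dunmere=15 Ironridge=15 → close Ashgrove (overflow 2)
  13÷2 = 6 each, +1 to first 1
Round 3: Dunmere=22 Ironridge=21 → close Dunmere (overflow 9)
  22÷1 = 22 each, +1 to first 0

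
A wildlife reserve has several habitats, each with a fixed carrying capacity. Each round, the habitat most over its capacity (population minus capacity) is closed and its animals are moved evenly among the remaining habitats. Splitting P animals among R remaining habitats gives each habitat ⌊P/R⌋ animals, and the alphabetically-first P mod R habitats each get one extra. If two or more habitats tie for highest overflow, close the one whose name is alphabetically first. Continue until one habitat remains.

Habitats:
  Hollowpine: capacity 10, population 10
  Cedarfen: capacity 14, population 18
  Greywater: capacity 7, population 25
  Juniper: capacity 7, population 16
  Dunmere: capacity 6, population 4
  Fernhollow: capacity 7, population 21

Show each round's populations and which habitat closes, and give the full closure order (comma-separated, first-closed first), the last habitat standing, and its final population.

Closure order: Greywater, Fernhollow, Juniper, Cedarfen, Dunmere
Last habitat: Hollowpine with 94 animals

Round 1: Cedarfen=18 Dunmere=4 Fernhollow=21 Greywater=25 Hollowpine=10 Juniper=16 → close Greywater (overflow 18)
  25÷5 = 5 each, +1 to first 0
Round 2: Cedarfen=23 Dunmere=9 Fernhollow=26 Hollowpine=15 Juniper=21 → close Fernhollow (overflow 19)
  26÷4 = 6 each, +1 to first 2
Round 3: Cedarfen=30 Dunmere=16 Hollowpine=21 Juniper=27 → close Juniper (overflow 20)
  27÷3 = 9 each, +1 to first 0
Round 4: Cedarfen=39 Dunmere=25 Hollowpine=30 → close Cedarfen (overflow 25)
  39÷2 = 19 each, +1 to first 1
Round 5: Dunmere=45 Hollowpine=49 → close Dunmere (overflow 39)
  45÷1 = 45 each, +1 to first 0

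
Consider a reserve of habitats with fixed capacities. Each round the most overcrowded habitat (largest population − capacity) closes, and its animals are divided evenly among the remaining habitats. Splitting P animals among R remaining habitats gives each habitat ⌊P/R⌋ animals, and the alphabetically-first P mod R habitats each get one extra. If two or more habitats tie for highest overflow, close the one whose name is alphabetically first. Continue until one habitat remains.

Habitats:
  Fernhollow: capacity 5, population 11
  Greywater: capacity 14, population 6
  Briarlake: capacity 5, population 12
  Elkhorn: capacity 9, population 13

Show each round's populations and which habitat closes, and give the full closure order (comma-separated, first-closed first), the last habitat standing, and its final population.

Round 1: Briarlake=12 Elkhorn=13 Fernhollow=11 Greywater=6 → close Briarlake (overflow 7)
  12÷3 = 4 each, +1 to first 0
Round 2: Elkhorn=17 Fernhollow=15 Greywater=10 → close Fernhollow (overflow 10)
  15÷2 = 7 each, +1 to first 1
Round 3: Elkhorn=25 Greywater=17 → close Elkhorn (overflow 16)
  25÷1 = 25 each, +1 to first 0

Closure order: Briarlake, Fernhollow, Elkhorn
Last habitat: Greywater with 42 animals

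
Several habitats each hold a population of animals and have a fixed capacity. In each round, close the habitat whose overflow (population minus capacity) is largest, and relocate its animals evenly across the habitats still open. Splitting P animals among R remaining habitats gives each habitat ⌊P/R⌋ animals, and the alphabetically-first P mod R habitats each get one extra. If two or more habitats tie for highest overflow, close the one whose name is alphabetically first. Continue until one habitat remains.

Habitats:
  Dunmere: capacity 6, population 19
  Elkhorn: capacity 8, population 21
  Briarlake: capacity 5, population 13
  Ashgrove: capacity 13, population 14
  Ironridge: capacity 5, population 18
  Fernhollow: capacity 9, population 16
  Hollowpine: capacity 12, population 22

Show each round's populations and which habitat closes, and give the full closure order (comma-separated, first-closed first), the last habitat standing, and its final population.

Closure order: Dunmere, Elkhorn, Ironridge, Hollowpine, Briarlake, Fernhollow
Last habitat: Ashgrove with 123 animals

Round 1: Ashgrove=14 Briarlake=13 Dunmere=19 Elkhorn=21 Fernhollow=16 Hollowpine=22 Ironridge=18 → close Dunmere (overflow 13)
  19÷6 = 3 each, +1 to first 1
Round 2: Ashgrove=18 Briarlake=16 Elkhorn=24 Fernhollow=19 Hollowpine=25 Ironridge=21 → close Elkhorn (overflow 16)
  24÷5 = 4 each, +1 to first 4
Round 3: Ashgrove=23 Briarlake=21 Fernhollow=24 Hollowpine=30 Ironridge=25 → close Ironridge (overflow 20)
  25÷4 = 6 each, +1 to first 1
Round 4: Ashgrove=30 Briarlake=27 Fernhollow=30 Hollowpine=36 → close Hollowpine (overflow 24)
  36÷3 = 12 each, +1 to first 0
Round 5: Ashgrove=42 Briarlake=39 Fernhollow=42 → close Briarlake (overflow 34)
  39÷2 = 19 each, +1 to first 1
Round 6: Ashgrove=62 Fernhollow=61 → close Fernhollow (overflow 52)
  61÷1 = 61 each, +1 to first 0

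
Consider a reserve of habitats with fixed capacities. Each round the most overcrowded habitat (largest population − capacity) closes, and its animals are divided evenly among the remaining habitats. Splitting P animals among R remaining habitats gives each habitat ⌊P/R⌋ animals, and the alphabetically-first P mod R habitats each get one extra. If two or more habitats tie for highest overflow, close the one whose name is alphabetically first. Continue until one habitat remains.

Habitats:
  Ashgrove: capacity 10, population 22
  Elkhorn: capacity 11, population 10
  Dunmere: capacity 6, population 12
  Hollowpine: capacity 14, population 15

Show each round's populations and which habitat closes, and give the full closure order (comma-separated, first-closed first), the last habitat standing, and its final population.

Round 1: Ashgrove=22 Dunmere=12 Elkhorn=10 Hollowpine=15 → close Ashgrove (overflow 12)
  22÷3 = 7 each, +1 to first 1
Round 2: Dunmere=20 Elkhorn=17 Hollowpine=22 → close Dunmere (overflow 14)
  20÷2 = 10 each, +1 to first 0
Round 3: Elkhorn=27 Hollowpine=32 → close Hollowpine (overflow 18)
  32÷1 = 32 each, +1 to first 0

Closure order: Ashgrove, Dunmere, Hollowpine
Last habitat: Elkhorn with 59 animals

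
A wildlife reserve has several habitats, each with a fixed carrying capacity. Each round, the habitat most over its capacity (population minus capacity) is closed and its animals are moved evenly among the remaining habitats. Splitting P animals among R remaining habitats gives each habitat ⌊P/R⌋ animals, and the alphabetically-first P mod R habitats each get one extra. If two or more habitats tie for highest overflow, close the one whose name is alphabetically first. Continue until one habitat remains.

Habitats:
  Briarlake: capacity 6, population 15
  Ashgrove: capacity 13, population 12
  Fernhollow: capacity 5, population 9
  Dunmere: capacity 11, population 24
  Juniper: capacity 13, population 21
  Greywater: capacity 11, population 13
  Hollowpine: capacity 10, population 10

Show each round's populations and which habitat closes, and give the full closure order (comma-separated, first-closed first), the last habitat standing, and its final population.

Closure order: Dunmere, Briarlake, Juniper, Fernhollow, Greywater, Hollowpine
Last habitat: Ashgrove with 104 animals

Round 1: Ashgrove=12 Briarlake=15 Dunmere=24 Fernhollow=9 Greywater=13 Hollowpine=10 Juniper=21 → close Dunmere (overflow 13)
  24÷6 = 4 each, +1 to first 0
Round 2: Ashgrove=16 Briarlake=19 Fernhollow=13 Greywater=17 Hollowpine=14 Juniper=25 → close Briarlake (overflow 13)
  19÷5 = 3 each, +1 to first 4
Round 3: Ashgrove=20 Fernhollow=17 Greywater=21 Hollowpine=18 Juniper=28 → close Juniper (overflow 15)
  28÷4 = 7 each, +1 to first 0
Round 4: Ashgrove=27 Fernhollow=24 Greywater=28 Hollowpine=25 → close Fernhollow (overflow 19)
  24÷3 = 8 each, +1 to first 0
Round 5: Ashgrove=35 Greywater=36 Hollowpine=33 → close Greywater (overflow 25)
  36÷2 = 18 each, +1 to first 0
Round 6: Ashgrove=53 Hollowpine=51 → close Hollowpine (overflow 41)
  51÷1 = 51 each, +1 to first 0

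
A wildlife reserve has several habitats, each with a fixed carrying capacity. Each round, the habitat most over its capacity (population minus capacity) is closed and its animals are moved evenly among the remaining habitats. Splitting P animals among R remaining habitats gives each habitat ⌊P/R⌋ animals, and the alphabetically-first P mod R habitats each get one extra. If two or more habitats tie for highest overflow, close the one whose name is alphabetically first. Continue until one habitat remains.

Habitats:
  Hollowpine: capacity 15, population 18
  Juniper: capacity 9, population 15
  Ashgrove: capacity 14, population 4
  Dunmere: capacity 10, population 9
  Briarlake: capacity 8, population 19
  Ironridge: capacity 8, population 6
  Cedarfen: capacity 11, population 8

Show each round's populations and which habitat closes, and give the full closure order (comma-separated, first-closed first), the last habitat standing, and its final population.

Closure order: Briarlake, Juniper, Hollowpine, Dunmere, Cedarfen, Ironridge
Last habitat: Ashgrove with 79 animals

Round 1: Ashgrove=4 Briarlake=19 Cedarfen=8 Dunmere=9 Hollowpine=18 Ironridge=6 Juniper=15 → close Briarlake (overflow 11)
  19÷6 = 3 each, +1 to first 1
Round 2: Ashgrove=8 Cedarfen=11 Dunmere=12 Hollowpine=21 Ironridge=9 Juniper=18 → close Juniper (overflow 9)
  18÷5 = 3 each, +1 to first 3
Round 3: Ashgrove=12 Cedarfen=15 Dunmere=16 Hollowpine=24 Ironridge=12 → close Hollowpine (overflow 9)
  24÷4 = 6 each, +1 to first 0
Round 4: Ashgrove=18 Cedarfen=21 Dunmere=22 Ironridge=18 → close Dunmere (overflow 12)
  22÷3 = 7 each, +1 to first 1
Round 5: Ashgrove=26 Cedarfen=28 Ironridge=25 → close Cedarfen (overflow 17)
  28÷2 = 14 each, +1 to first 0
Round 6: Ashgrove=40 Ironridge=39 → close Ironridge (overflow 31)
  39÷1 = 39 each, +1 to first 0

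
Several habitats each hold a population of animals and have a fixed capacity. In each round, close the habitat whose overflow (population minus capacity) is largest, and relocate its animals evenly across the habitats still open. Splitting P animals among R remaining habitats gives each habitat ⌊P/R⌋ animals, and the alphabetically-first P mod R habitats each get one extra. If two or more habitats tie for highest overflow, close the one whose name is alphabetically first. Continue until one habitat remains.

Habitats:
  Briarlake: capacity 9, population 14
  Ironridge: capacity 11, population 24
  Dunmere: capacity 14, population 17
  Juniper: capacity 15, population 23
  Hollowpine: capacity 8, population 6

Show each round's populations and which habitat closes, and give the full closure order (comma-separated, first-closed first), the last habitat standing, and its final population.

Round 1: Briarlake=14 Dunmere=17 Hollowpine=6 Ironridge=24 Juniper=23 → close Ironridge (overflow 13)
  24÷4 = 6 each, +1 to first 0
Round 2: Briarlake=20 Dunmere=23 Hollowpine=12 Juniper=29 → close Juniper (overflow 14)
  29÷3 = 9 each, +1 to first 2
Round 3: Briarlake=30 Dunmere=33 Hollowpine=21 → close Briarlake (overflow 21)
  30÷2 = 15 each, +1 to first 0
Round 4: Dunmere=48 Hollowpine=36 → close Dunmere (overflow 34)
  48÷1 = 48 each, +1 to first 0

Closure order: Ironridge, Juniper, Briarlake, Dunmere
Last habitat: Hollowpine with 84 animals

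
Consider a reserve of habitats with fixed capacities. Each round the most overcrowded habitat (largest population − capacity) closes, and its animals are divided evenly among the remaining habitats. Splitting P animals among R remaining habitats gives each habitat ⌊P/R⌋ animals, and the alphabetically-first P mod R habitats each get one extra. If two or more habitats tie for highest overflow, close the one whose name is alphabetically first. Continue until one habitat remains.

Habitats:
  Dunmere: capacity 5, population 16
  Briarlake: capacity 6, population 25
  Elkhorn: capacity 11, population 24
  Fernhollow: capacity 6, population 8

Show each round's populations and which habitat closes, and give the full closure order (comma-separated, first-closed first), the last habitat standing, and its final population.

Round 1: Briarlake=25 Dunmere=16 Elkhorn=24 Fernhollow=8 → close Briarlake (overflow 19)
  25÷3 = 8 each, +1 to first 1
Round 2: Dunmere=25 Elkhorn=32 Fernhollow=16 → close Elkhorn (overflow 21)
  32÷2 = 16 each, +1 to first 0
Round 3: Dunmere=41 Fernhollow=32 → close Dunmere (overflow 36)
  41÷1 = 41 each, +1 to first 0

Closure order: Briarlake, Elkhorn, Dunmere
Last habitat: Fernhollow with 73 animals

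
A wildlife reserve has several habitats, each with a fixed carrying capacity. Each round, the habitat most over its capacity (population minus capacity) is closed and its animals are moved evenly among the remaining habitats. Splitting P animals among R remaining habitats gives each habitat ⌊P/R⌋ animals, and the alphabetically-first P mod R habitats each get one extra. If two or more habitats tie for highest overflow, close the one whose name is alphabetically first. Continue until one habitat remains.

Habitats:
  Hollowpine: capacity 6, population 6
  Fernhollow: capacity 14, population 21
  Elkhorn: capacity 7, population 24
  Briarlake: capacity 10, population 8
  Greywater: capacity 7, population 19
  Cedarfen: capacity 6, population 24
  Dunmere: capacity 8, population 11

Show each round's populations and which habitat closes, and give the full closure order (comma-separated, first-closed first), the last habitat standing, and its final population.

Closure order: Cedarfen, Elkhorn, Greywater, Fernhollow, Dunmere, Briarlake
Last habitat: Hollowpine with 113 animals

Round 1: Briarlake=8 Cedarfen=24 Dunmere=11 Elkhorn=24 Fernhollow=21 Greywater=19 Hollowpine=6 → close Cedarfen (overflow 18)
  24÷6 = 4 each, +1 to first 0
Round 2: Briarlake=12 Dunmere=15 Elkhorn=28 Fernhollow=25 Greywater=23 Hollowpine=10 → close Elkhorn (overflow 21)
  28÷5 = 5 each, +1 to first 3
Round 3: Briarlake=18 Dunmere=21 Fernhollow=31 Greywater=28 Hollowpine=15 → close Greywater (overflow 21)
  28÷4 = 7 each, +1 to first 0
Round 4: Briarlake=25 Dunmere=28 Fernhollow=38 Hollowpine=22 → close Fernhollow (overflow 24)
  38÷3 = 12 each, +1 to first 2
Round 5: Briarlake=38 Dunmere=41 Hollowpine=34 → close Dunmere (overflow 33)
  41÷2 = 20 each, +1 to first 1
Round 6: Briarlake=59 Hollowpine=54 → close Briarlake (overflow 49)
  59÷1 = 59 each, +1 to first 0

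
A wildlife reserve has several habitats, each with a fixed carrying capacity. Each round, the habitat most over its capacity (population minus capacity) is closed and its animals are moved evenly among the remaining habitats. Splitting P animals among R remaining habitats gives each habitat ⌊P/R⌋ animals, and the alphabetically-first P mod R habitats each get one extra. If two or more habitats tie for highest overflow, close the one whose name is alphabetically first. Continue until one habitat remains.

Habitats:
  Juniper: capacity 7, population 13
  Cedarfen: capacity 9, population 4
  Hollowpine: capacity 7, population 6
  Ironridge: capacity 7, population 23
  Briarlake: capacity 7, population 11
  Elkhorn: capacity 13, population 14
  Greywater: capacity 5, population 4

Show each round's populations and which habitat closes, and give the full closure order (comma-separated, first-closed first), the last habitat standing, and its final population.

Closure order: Ironridge, Juniper, Briarlake, Elkhorn, Greywater, Hollowpine
Last habitat: Cedarfen with 75 animals

Round 1: Briarlake=11 Cedarfen=4 Elkhorn=14 Greywater=4 Hollowpine=6 Ironridge=23 Juniper=13 → close Ironridge (overflow 16)
  23÷6 = 3 each, +1 to first 5
Round 2: Briarlake=15 Cedarfen=8 Elkhorn=18 Greywater=8 Hollowpine=10 Juniper=16 → close Juniper (overflow 9)
  16÷5 = 3 each, +1 to first 1
Round 3: Briarlake=19 Cedarfen=11 Elkhorn=21 Greywater=11 Hollowpine=13 → close Briarlake (overflow 12)
  19÷4 = 4 each, +1 to first 3
Round 4: Cedarfen=16 Elkhorn=26 Greywater=16 Hollowpine=17 → close Elkhorn (overflow 13)
  26÷3 = 8 each, +1 to first 2
Round 5: Cedarfen=25 Greywater=25 Hollowpine=25 → close Greywater (overflow 20)
  25÷2 = 12 each, +1 to first 1
Round 6: Cedarfen=38 Hollowpine=37 → close Hollowpine (overflow 30)
  37÷1 = 37 each, +1 to first 0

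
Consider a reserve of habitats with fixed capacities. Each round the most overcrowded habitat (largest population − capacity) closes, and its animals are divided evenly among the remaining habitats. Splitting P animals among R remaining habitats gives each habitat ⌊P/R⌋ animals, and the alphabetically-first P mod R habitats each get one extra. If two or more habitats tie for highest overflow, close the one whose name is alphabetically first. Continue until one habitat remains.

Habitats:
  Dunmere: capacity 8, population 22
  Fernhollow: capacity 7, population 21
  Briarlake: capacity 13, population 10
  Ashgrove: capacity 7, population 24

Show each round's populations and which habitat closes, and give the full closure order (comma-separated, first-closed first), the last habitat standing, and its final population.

Closure order: Ashgrove, Dunmere, Fernhollow
Last habitat: Briarlake with 77 animals

Round 1: Ashgrove=24 Briarlake=10 Dunmere=22 Fernhollow=21 → close Ashgrove (overflow 17)
  24÷3 = 8 each, +1 to first 0
Round 2: Briarlake=18 Dunmere=30 Fernhollow=29 → close Dunmere (overflow 22)
  30÷2 = 15 each, +1 to first 0
Round 3: Briarlake=33 Fernhollow=44 → close Fernhollow (overflow 37)
  44÷1 = 44 each, +1 to first 0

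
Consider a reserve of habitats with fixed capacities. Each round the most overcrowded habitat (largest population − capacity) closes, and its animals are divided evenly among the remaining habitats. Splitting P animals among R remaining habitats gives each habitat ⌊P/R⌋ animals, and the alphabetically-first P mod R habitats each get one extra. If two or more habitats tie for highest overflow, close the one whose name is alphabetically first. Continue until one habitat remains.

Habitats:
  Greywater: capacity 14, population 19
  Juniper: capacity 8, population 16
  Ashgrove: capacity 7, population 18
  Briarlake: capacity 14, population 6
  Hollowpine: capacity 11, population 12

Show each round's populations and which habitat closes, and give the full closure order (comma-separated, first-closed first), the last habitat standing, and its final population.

Round 1: Ashgrove=18 Briarlake=6 Greywater=19 Hollowpine=12 Juniper=16 → close Ashgrove (overflow 11)
  18÷4 = 4 each, +1 to first 2
Round 2: Briarlake=11 Greywater=24 Hollowpine=16 Juniper=20 → close Juniper (overflow 12)
  20÷3 = 6 each, +1 to first 2
Round 3: Briarlake=18 Greywater=31 Hollowpine=22 → close Greywater (overflow 17)
  31÷2 = 15 each, +1 to first 1
Round 4: Briarlake=34 Hollowpine=37 → close Hollowpine (overflow 26)
  37÷1 = 37 each, +1 to first 0

Closure order: Ashgrove, Juniper, Greywater, Hollowpine
Last habitat: Briarlake with 71 animals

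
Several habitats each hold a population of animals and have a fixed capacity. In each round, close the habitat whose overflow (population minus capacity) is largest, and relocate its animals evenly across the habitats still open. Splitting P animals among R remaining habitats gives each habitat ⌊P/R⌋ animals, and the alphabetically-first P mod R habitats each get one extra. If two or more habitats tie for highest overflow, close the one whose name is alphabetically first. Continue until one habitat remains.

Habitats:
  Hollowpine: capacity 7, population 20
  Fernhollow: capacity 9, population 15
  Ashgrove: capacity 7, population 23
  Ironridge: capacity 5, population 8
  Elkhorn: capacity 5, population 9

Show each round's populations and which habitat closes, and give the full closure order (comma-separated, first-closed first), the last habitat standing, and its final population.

Closure order: Ashgrove, Hollowpine, Fernhollow, Elkhorn
Last habitat: Ironridge with 75 animals

Round 1: Ashgrove=23 Elkhorn=9 Fernhollow=15 Hollowpine=20 Ironridge=8 → close Ashgrove (overflow 16)
  23÷4 = 5 each, +1 to first 3
Round 2: Elkhorn=15 Fernhollow=21 Hollowpine=26 Ironridge=13 → close Hollowpine (overflow 19)
  26÷3 = 8 each, +1 to first 2
Round 3: Elkhorn=24 Fernhollow=30 Ironridge=21 → close Fernhollow (overflow 21)
  30÷2 = 15 each, +1 to first 0
Round 4: Elkhorn=39 Ironridge=36 → close Elkhorn (overflow 34)
  39÷1 = 39 each, +1 to first 0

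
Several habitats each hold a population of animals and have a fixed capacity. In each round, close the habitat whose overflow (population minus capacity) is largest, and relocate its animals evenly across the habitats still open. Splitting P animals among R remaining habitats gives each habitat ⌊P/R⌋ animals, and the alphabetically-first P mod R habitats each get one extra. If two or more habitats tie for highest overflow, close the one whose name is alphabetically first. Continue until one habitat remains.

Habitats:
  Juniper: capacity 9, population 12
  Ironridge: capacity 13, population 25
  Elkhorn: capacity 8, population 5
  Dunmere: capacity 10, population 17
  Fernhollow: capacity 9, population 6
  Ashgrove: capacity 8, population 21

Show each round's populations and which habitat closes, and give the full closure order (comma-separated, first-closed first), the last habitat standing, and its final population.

Round 1: Ashgrove=21 Dunmere=17 Elkhorn=5 Fernhollow=6 Ironridge=25 Juniper=12 → close Ashgrove (overflow 13)
  21÷5 = 4 each, +1 to first 1
Round 2: Dunmere=22 Elkhorn=9 Fernhollow=10 Ironridge=29 Juniper=16 → close Ironridge (overflow 16)
  29÷4 = 7 each, +1 to first 1
Round 3: Dunmere=30 Elkhorn=16 Fernhollow=17 Juniper=23 → close Dunmere (overflow 20)
  30÷3 = 10 each, +1 to first 0
Round 4: Elkhorn=26 Fernhollow=27 Juniper=33 → close Juniper (overflow 24)
  33÷2 = 16 each, +1 to first 1
Round 5: Elkhorn=43 Fernhollow=43 → close Elkhorn (overflow 35)
  43÷1 = 43 each, +1 to first 0

Closure order: Ashgrove, Ironridge, Dunmere, Juniper, Elkhorn
Last habitat: Fernhollow with 86 animals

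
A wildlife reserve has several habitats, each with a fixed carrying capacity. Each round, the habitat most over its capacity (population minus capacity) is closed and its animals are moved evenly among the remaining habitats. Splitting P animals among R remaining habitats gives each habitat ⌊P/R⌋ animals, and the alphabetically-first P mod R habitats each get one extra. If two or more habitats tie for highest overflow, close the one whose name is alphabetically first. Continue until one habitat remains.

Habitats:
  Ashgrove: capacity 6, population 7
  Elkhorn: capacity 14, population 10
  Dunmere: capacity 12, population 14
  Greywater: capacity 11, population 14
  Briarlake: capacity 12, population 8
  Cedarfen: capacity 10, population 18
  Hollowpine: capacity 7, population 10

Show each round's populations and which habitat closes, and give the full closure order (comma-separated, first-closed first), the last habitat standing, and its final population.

Closure order: Cedarfen, Greywater, Hollowpine, Ashgrove, Dunmere, Briarlake
Last habitat: Elkhorn with 81 animals

Round 1: Ashgrove=7 Briarlake=8 Cedarfen=18 Dunmere=14 Elkhorn=10 Greywater=14 Hollowpine=10 → close Cedarfen (overflow 8)
  18÷6 = 3 each, +1 to first 0
Round 2: Ashgrove=10 Briarlake=11 Dunmere=17 Elkhorn=13 Greywater=17 Hollowpine=13 → close Greywater (overflow 6)
  17÷5 = 3 each, +1 to first 2
Round 3: Ashgrove=14 Briarlake=15 Dunmere=20 Elkhorn=16 Hollowpine=16 → close Hollowpine (overflow 9)
  16÷4 = 4 each, +1 to first 0
Round 4: Ashgrove=18 Briarlake=19 Dunmere=24 Elkhorn=20 → close Ashgrove (overflow 12)
  18÷3 = 6 each, +1 to first 0
Round 5: Briarlake=25 Dunmere=30 Elkhorn=26 → close Dunmere (overflow 18)
  30÷2 = 15 each, +1 to first 0
Round 6: Briarlake=40 Elkhorn=41 → close Briarlake (overflow 28)
  40÷1 = 40 each, +1 to first 0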